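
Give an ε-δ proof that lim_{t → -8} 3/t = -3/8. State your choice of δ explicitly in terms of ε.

Suppose ε > 0. We seek δ > 0 such that 0 < |t + 8| < δ implies |3/t + 3/8| < ε.
|3/t + 3/8| = 3·|-8 − t|/(8·|t|) = 3|t + 8|/(8|t|).
Restrict δ ≤ 4. Then |t + 8| < 4 gives |t| > 4, so 8|t| > 32.
Then |3/t + 3/8| < 3|t + 8|/32, which is < ε when |t + 8| < (32/3)ε.
Take δ = min(4, (32/3)ε). Then 0 < |t + 8| < δ gives both |t + 8| < 4 and |t + 8| < (32/3)ε, so |3/t + 3/8| < ε.

δ = min(4, (32/3)ε)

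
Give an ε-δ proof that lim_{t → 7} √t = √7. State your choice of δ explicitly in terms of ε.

Suppose ε > 0. We want δ > 0 such that 0 < |t − 7| < δ implies |√t − √7| < ε.
Rationalise: √t − √7 = (t − 7)/(√t + √7), so |√t − √7| = |t − 7|/(√t + √7).
Restrict δ ≤ 7 so that |t − 7| < 7 forces t > 0, and then √t + √7 > √7.
Hence |√t − √7| < |t − 7|/√7, which is < ε once |t − 7| < √7·ε.
Take δ = min(7, √7·ε). If 0 < |t − 7| < δ then t > 0 and |√t − √7| < |t − 7|/√7 < ε.

δ = min(7, √7·ε)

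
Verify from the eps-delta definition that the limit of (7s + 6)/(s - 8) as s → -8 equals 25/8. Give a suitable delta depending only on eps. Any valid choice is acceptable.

delta = min(8, (64/31)eps)

Let eps > 0. We want delta > 0 with 0 < |s + 8| < delta ⇒ |(7s + 6)/(s - 8) − (25/8)| < eps.
Combining over a common denominator, (7s + 6)/(s - 8) − (25/8) = [(7s + 6)·(-16) − (-50)·(s - 8)] / [(-16)·(s - 8)] = -62(s + 8) / ((-16)(s - 8)).
So |(7s + 6)/(s - 8) − (25/8)| = 62|s + 8| / (16·|s − 8|).
Require delta ≤ 8, so |s − 8| ≥ |-16| − |s + 8| > 16 − 8 = 8.
Hence |(7s + 6)/(s - 8) − (25/8)| < 62|s + 8|/(16·8) = (31/64)|s + 8|, which is < eps once |s + 8| < (64/31)eps.
Take delta = min(8, (64/31)eps). Then 0 < |s + 8| < delta forces both bounds, so |(7s + 6)/(s - 8) − (25/8)| < eps.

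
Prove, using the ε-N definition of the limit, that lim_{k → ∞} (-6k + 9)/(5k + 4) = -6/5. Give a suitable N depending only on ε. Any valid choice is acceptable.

Fix ε > 0. For k ≥ 1, |(-6k + 9)/(5k + 4) + 6/5| = |69|/(5(5k + 4)) = 69/(5(5k + 4)).
Since 5k + 4 ≥ 5k for k ≥ 1, this is ≤ 69/(5·5k) = (69/25)/k.
So |(-6k + 9)/(5k + 4) + 6/5| < ε whenever k > (69/25)/ε.
Take N = (69/25)/ε. If k > N then |(-6k + 9)/(5k + 4) + 6/5| ≤ (69/25)/k < ε.

N = (69/25)/ε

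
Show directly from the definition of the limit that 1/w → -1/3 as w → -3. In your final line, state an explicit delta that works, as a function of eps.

delta = min(3/2, (9/2)eps)

Let eps > 0 be given. We seek delta > 0 such that 0 < |w + 3| < delta implies |1/w + 1/3| < eps.
|1/w + 1/3| = |-3 − w|/(3·|w|) = |w + 3|/(3|w|).
Require delta ≤ 3/2 so that |w| > 3 − 3/2 = 3/2, hence 3|w| > 9/2.
Then |1/w + 1/3| < |w + 3|/(9/2), which is < eps when |w + 3| < (9/2)eps.
Take delta = min(3/2, (9/2)eps). Then 0 < |w + 3| < delta gives both |w + 3| < 3/2 and |w + 3| < (9/2)eps, so |1/w + 1/3| < eps.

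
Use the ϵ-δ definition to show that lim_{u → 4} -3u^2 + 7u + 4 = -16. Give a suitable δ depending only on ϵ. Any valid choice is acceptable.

δ = min(1, ϵ/20)

Let ϵ > 0. We want δ > 0 such that 0 < |u − 4| < δ implies |(-3u^2 + 7u + 4) + 16| < ϵ.
(-3u^2 + 7u + 4) + 16 = -3u^2 + 7u + 20 = (u − 4)(-3u - 5).
So |(-3u^2 + 7u + 4) + 16| = |u − 4|·|-3u - 5|.
Assume first that |u − 4| < 1, so |u| < 5. Then |-3u - 5| ≤ 3·5 + 5 = 20.
Hence |(-3u^2 + 7u + 4) + 16| ≤ 20|u − 4| < ϵ provided |u − 4| < ϵ/20.
Take δ = min(1, ϵ/20). Then 0 < |u − 4| < δ gives both |u − 4| < 1 and |u − 4| < ϵ/20, so |(-3u^2 + 7u + 4) + 16| < ϵ.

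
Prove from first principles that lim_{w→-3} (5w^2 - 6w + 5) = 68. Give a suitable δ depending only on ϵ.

Fix ϵ > 0. We want δ > 0 such that 0 < |w + 3| < δ implies |(5w^2 - 6w + 5) − 68| < ϵ.
(5w^2 - 6w + 5) − 68 = 5w^2 - 6w - 63 = (w + 3)(5w - 21).
So |(5w^2 - 6w + 5) − 68| = |w + 3|·|5w - 21|.
Require δ ≤ 1. Then |w + 3| < 1 gives |w| < 4, and by the triangle inequality |5w - 21| ≤ 5·4 + 21 = 41.
Hence |(5w^2 - 6w + 5) − 68| ≤ 41|w + 3| < ϵ provided |w + 3| < ϵ/41.
Take δ = min(1, ϵ/41). Then 0 < |w + 3| < δ gives both |w + 3| < 1 and |w + 3| < ϵ/41, so |(5w^2 - 6w + 5) − 68| < ϵ.

δ = min(1, ϵ/41)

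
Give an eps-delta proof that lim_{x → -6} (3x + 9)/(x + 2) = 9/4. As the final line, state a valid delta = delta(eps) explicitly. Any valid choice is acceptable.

Let eps > 0. We want delta > 0 with 0 < |x + 6| < delta ⇒ |(3x + 9)/(x + 2) − (9/4)| < eps.
Combining over a common denominator, (3x + 9)/(x + 2) − (9/4) = [(3x + 9)·(-4) − (-9)·(x + 2)] / [(-4)·(x + 2)] = -3(x + 6) / ((-4)(x + 2)).
So |(3x + 9)/(x + 2) − (9/4)| = 3|x + 6| / (4·|x + 2|).
Restrict delta ≤ 2. Then |x + 6| < 2 gives |x + 2| = |(x + 6) + (-4)| ≥ 4 − 2 = 2.
Hence |(3x + 9)/(x + 2) − (9/4)| < 3|x + 6|/(4·2) = (3/8)|x + 6|, which is < eps once |x + 6| < (8/3)eps.
Take delta = min(2, (8/3)eps). Then 0 < |x + 6| < delta forces both bounds, so |(3x + 9)/(x + 2) − (9/4)| < eps.

delta = min(2, (8/3)eps)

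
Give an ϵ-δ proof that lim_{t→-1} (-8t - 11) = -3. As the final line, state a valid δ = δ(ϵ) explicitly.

δ = ϵ/8

Fix ϵ > 0. We need δ > 0 so that 0 < |t + 1| < δ implies |(-8t - 11) + 3| < ϵ.
Since (-8t - 11) + 3 = -8(t + 1), we have |(-8t - 11) + 3| = 8|t + 1|.
Thus it suffices that |t + 1| < ϵ/8.
Choosing δ = ϵ/8 gives |(-8t - 11) + 3| = 8|t + 1| < ϵ whenever |t + 1| < δ.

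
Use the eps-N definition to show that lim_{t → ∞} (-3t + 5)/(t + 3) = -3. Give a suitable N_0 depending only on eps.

N_0 = 14/eps

Let eps > 0. We seek N_0 > 0 such that t > N_0 implies |(-3t + 5)/(t + 3) + 3| < eps.
(-3t + 5)/(t + 3) + 3 = ((-3t + 5) − (-3)(t + 3)) / ((t + 3)) = 14/((t + 3)).
For t > 0 we have t + 3 > t, so |(-3t + 5)/(t + 3) + 3| = 14/((t + 3)) < 14/(t) = 14/t.
Thus |(-3t + 5)/(t + 3) + 3| < eps whenever t > 14/eps.
Take N_0 = 14/eps. If t > N_0 then |(-3t + 5)/(t + 3) + 3| < 14/t < eps.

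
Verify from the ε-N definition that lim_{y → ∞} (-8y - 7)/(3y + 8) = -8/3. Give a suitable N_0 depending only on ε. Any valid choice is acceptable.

N_0 = (43/9)/ε

Let ε > 0 be given. We seek N_0 > 0 such that y > N_0 implies |(-8y - 7)/(3y + 8) + 8/3| < ε.
(-8y - 7)/(3y + 8) + 8/3 = (3(-8y - 7) − (-8)(3y + 8)) / (3(3y + 8)) = 43/(3(3y + 8)).
For y > 0 we have 3y + 8 > 3y, so |(-8y - 7)/(3y + 8) + 8/3| = 43/(3(3y + 8)) < 43/(3·3y) = (43/9)/y.
Thus |(-8y - 7)/(3y + 8) + 8/3| < ε whenever y > (43/9)/ε.
Take N_0 = (43/9)/ε. If y > N_0 then |(-8y - 7)/(3y + 8) + 8/3| < (43/9)/y < ε.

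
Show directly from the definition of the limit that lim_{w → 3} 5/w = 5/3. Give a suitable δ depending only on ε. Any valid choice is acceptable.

Suppose ε > 0. We seek δ > 0 such that 0 < |w − 3| < δ implies |5/w − (5/3)| < ε.
|5/w − (5/3)| = 5·|3 − w|/(3·|w|) = 5|w − 3|/(3|w|).
Require δ ≤ 3/2 so that |w| > 3 − 3/2 = 3/2, hence 3|w| > 9/2.
Then |5/w − (5/3)| < 5|w − 3|/(9/2), which is < ε when |w − 3| < (9/10)ε.
Take δ = min(3/2, (9/10)ε). Then 0 < |w − 3| < δ gives both |w − 3| < 3/2 and |w − 3| < (9/10)ε, so |5/w − (5/3)| < ε.

δ = min(3/2, (9/10)ε)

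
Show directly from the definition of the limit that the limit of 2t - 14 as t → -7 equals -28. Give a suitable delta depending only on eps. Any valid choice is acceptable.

Fix eps > 0. We need delta > 0 so that 0 < |t + 7| < delta implies |(2t - 14) + 28| < eps.
Since (2t - 14) + 28 = 2(t + 7), we have |(2t - 14) + 28| = 2|t + 7|.
Thus it suffices that |t + 7| < eps/2.
Take delta = eps/2. If 0 < |t + 7| < delta then |(2t - 14) + 28| = 2|t + 7| < 2·(eps/2) = eps.

delta = eps/2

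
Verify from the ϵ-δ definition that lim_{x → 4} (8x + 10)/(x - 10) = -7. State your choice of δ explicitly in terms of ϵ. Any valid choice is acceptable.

δ = min(3, (1/5)ϵ)

Let ϵ > 0. We want δ > 0 with 0 < |x − 4| < δ ⇒ |(8x + 10)/(x - 10) + 7| < ϵ.
Combining over a common denominator, (8x + 10)/(x - 10) + 7 = [(8x + 10)·(-6) − 42·(x - 10)] / [(-6)·(x - 10)] = -90(x − 4) / ((-6)(x - 10)).
So |(8x + 10)/(x - 10) + 7| = 90|x − 4| / (6·|x − 10|).
Require δ ≤ 3, so |x − 10| ≥ |-6| − |x − 4| > 6 − 3 = 3.
Hence |(8x + 10)/(x - 10) + 7| < 90|x − 4|/(6·3) = 5|x − 4|, which is < ϵ once |x − 4| < (1/5)ϵ.
Take δ = min(3, (1/5)ϵ). Then 0 < |x − 4| < δ forces both bounds, so |(8x + 10)/(x - 10) + 7| < ϵ.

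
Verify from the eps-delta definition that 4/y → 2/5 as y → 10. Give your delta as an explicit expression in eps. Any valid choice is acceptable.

Let eps > 0 be given. We seek delta > 0 such that 0 < |y − 10| < delta implies |4/y − (2/5)| < eps.
|4/y − (2/5)| = 4·|10 − y|/(10·|y|) = 4|y − 10|/(10|y|).
Restrict delta ≤ 5. Then |y − 10| < 5 gives |y| > 5, so 10|y| > 50.
Then |4/y − (2/5)| < 4|y − 10|/50, which is < eps when |y − 10| < (25/2)eps.
Take delta = min(5, (25/2)eps). Then 0 < |y − 10| < delta gives both |y − 10| < 5 and |y − 10| < (25/2)eps, so |4/y − (2/5)| < eps.

delta = min(5, (25/2)eps)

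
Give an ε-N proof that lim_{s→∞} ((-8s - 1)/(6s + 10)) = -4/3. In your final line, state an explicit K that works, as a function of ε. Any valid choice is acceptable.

Let ε > 0. We seek K > 0 such that s > K implies |(-8s - 1)/(6s + 10) + 4/3| < ε.
(-8s - 1)/(6s + 10) + 4/3 = (6(-8s - 1) − (-8)(6s + 10)) / (6(6s + 10)) = 74/(6(6s + 10)).
For s > 0 we have 6s + 10 > 6s, so |(-8s - 1)/(6s + 10) + 4/3| = 74/(6(6s + 10)) < 74/(6·6s) = (37/18)/s.
Thus |(-8s - 1)/(6s + 10) + 4/3| < ε whenever s > (37/18)/ε.
Take K = (37/18)/ε. If s > K then |(-8s - 1)/(6s + 10) + 4/3| < (37/18)/s < ε.

K = (37/18)/ε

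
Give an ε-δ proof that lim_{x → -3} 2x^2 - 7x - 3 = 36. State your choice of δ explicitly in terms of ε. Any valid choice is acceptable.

δ = min(1, ε/21)

Fix ε > 0. We want δ > 0 such that 0 < |x + 3| < δ implies |(2x^2 - 7x - 3) − 36| < ε.
(2x^2 - 7x - 3) − 36 = 2x^2 - 7x - 39 = (x + 3)(2x - 13).
So |(2x^2 - 7x - 3) − 36| = |x + 3|·|2x - 13|.
Require δ ≤ 1. Then |x + 3| < 1 gives |x| < 4, and by the triangle inequality |2x - 13| ≤ 2·4 + 13 = 21.
Hence |(2x^2 - 7x - 3) − 36| ≤ 21|x + 3| < ε provided |x + 3| < ε/21.
Choosing δ = min(1, ε/21) ensures both conditions, hence |(2x^2 - 7x - 3) − 36| < ε.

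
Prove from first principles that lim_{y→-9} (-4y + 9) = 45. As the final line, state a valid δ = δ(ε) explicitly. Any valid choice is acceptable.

Let ε > 0. We need δ > 0 so that 0 < |y + 9| < δ implies |(-4y + 9) − 45| < ε.
|(-4y + 9) − 45| = |-4y - 36| = 4|y + 9|.
So 4|y + 9| < ε exactly when |y + 9| < ε/4.
Choosing δ = ε/4 gives |(-4y + 9) − 45| = 4|y + 9| < ε whenever |y + 9| < δ.

δ = ε/4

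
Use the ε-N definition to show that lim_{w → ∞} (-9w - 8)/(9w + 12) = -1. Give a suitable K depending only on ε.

Fix ε > 0. We seek K > 0 such that w > K implies |(-9w - 8)/(9w + 12) + 1| < ε.
(-9w - 8)/(9w + 12) + 1 = (9(-9w - 8) − (-9)(9w + 12)) / (9(9w + 12)) = 36/(9(9w + 12)).
For w > 0 we have 9w + 12 > 9w, so |(-9w - 8)/(9w + 12) + 1| = 36/(9(9w + 12)) < 36/(9·9w) = (4/9)/w.
Thus |(-9w - 8)/(9w + 12) + 1| < ε whenever w > (4/9)/ε.
Take K = (4/9)/ε. If w > K then |(-9w - 8)/(9w + 12) + 1| < (4/9)/w < ε.

K = (4/9)/ε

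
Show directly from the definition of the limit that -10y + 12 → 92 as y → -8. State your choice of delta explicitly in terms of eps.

delta = eps/10

Suppose eps > 0. We need delta > 0 so that 0 < |y + 8| < delta implies |(-10y + 12) − 92| < eps.
Since (-10y + 12) − 92 = -10(y + 8), we have |(-10y + 12) − 92| = 10|y + 8|.
So 10|y + 8| < eps exactly when |y + 8| < eps/10.
Choosing delta = eps/10 gives |(-10y + 12) − 92| = 10|y + 8| < eps whenever |y + 8| < delta.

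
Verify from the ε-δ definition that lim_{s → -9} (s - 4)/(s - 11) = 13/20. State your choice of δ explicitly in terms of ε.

Suppose ε > 0. We want δ > 0 with 0 < |s + 9| < δ ⇒ |(s - 4)/(s - 11) − (13/20)| < ε.
Combining over a common denominator, (s - 4)/(s - 11) − (13/20) = [(s - 4)·(-20) − (-13)·(s - 11)] / [(-20)·(s - 11)] = -7(s + 9) / ((-20)(s - 11)).
So |(s - 4)/(s - 11) − (13/20)| = 7|s + 9| / (20·|s − 11|).
Require δ ≤ 10, so |s − 11| ≥ |-20| − |s + 9| > 20 − 10 = 10.
Hence |(s - 4)/(s - 11) − (13/20)| < 7|s + 9|/(20·10) = (7/200)|s + 9|, which is < ε once |s + 9| < (200/7)ε.
Take δ = min(10, (200/7)ε). Then 0 < |s + 9| < δ forces both bounds, so |(s - 4)/(s - 11) − (13/20)| < ε.

δ = min(10, (200/7)ε)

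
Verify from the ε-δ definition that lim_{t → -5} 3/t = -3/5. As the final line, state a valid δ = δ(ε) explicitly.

Suppose ε > 0. We seek δ > 0 such that 0 < |t + 5| < δ implies |3/t + 3/5| < ε.
|3/t + 3/5| = 3·|-5 − t|/(5·|t|) = 3|t + 5|/(5|t|).
Require δ ≤ 5/2 so that |t| > 5 − 5/2 = 5/2, hence 5|t| > 25/2.
Then |3/t + 3/5| < 3|t + 5|/(25/2), which is < ε when |t + 5| < (25/6)ε.
Take δ = min(5/2, (25/6)ε). Then 0 < |t + 5| < δ gives both |t + 5| < 5/2 and |t + 5| < (25/6)ε, so |3/t + 3/5| < ε.

δ = min(5/2, (25/6)ε)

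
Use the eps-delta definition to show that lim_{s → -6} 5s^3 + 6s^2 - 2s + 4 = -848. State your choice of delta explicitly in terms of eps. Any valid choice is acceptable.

delta = min(2, eps/654)

Suppose eps > 0. We want delta > 0 such that 0 < |s + 6| < delta implies |(5s^3 + 6s^2 - 2s + 4) + 848| < eps.
(5s^3 + 6s^2 - 2s + 4) + 848 = 5s^3 + 6s^2 - 2s + 852 = (s + 6)(5s^2 - 24s + 142).
So |(5s^3 + 6s^2 - 2s + 4) + 848| = |s + 6|·|5s^2 - 24s + 142|.
Assume first that |s + 6| < 2, so |s| < 8. Then |5s^2 - 24s + 142| ≤ 5·8^2 + 24·8 + 142 = 654.
Hence |(5s^3 + 6s^2 - 2s + 4) + 848| ≤ 654|s + 6| < eps provided |s + 6| < eps/654.
Choosing delta = min(2, eps/654) ensures both conditions, hence |(5s^3 + 6s^2 - 2s + 4) + 848| < eps.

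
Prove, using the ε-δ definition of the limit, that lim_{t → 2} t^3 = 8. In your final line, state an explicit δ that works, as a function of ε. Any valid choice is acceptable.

δ = min(1, ε/19)

Let ε > 0. We seek δ > 0 with 0 < |t − 2| < δ ⇒ |t^3 − 8| < ε.
Factor: t^3 − 8 = (t − 2)(t^2 + 2t + 4), so |t^3 − 8| = |t − 2|·|t^2 + 2t + 4|.
Restrict δ ≤ 1. Then |t − 2| < 1 gives |t| < 3, so by the triangle inequality |t^2 + 2t + 4| ≤ 3^2 + 2·3 + 4 = 19.
Hence |t^3 − 8| ≤ 19|t − 2|, which is < ε once |t − 2| < ε/19.
Take δ = min(1, ε/19). If 0 < |t − 2| < δ then both bounds hold and |t^3 − 8| ≤ 19|t − 2| < 19·(ε/19) = ε.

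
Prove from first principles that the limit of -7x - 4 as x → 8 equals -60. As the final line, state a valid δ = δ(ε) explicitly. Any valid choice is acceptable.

δ = ε/7

Fix ε > 0. We need δ > 0 so that 0 < |x − 8| < δ implies |(-7x - 4) + 60| < ε.
Since (-7x - 4) + 60 = -7(x − 8), we have |(-7x - 4) + 60| = 7|x − 8|.
Thus it suffices that |x − 8| < ε/7.
Choosing δ = ε/7 gives |(-7x - 4) + 60| = 7|x − 8| < ε whenever |x − 8| < δ.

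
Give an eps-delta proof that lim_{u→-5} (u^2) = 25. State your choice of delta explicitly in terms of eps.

delta = min(2, eps/12)

Let eps > 0 be given. We seek delta > 0 with 0 < |u + 5| < delta ⇒ |u^2 − 25| < eps.
Factor: u^2 − 25 = (u + 5)(u - 5), so |u^2 − 25| = |u + 5|·|u - 5|.
Impose delta ≤ 2 so that |u| < 7; then |u - 5| ≤ 12.
Hence |u^2 − 25| ≤ 12|u + 5|, which is < eps once |u + 5| < eps/12.
Take delta = min(2, eps/12). If 0 < |u + 5| < delta then both bounds hold and |u^2 − 25| ≤ 12|u + 5| < 12·(eps/12) = eps.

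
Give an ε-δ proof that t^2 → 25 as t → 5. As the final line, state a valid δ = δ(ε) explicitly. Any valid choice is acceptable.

δ = min(2, ε/12)

Let ε > 0. We seek δ > 0 with 0 < |t − 5| < δ ⇒ |t^2 − 25| < ε.
Factor: t^2 − 25 = (t − 5)(t + 5), so |t^2 − 25| = |t − 5|·|t + 5|.
Restrict δ ≤ 2. Then |t − 5| < 2 gives |t| < 7, so by the triangle inequality |t + 5| ≤ 7 + 5 = 12.
Hence |t^2 − 25| ≤ 12|t − 5|, which is < ε once |t − 5| < ε/12.
Take δ = min(2, ε/12). If 0 < |t − 5| < δ then both bounds hold and |t^2 − 25| ≤ 12|t − 5| < 12·(ε/12) = ε.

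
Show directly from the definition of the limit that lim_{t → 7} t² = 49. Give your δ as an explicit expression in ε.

δ = min(1, ε/15)

Suppose ε > 0. We seek δ > 0 with 0 < |t − 7| < δ ⇒ |t² − 49| < ε.
Factor: t² − 49 = (t − 7)(t + 7), so |t² − 49| = |t − 7|·|t + 7|.
Impose δ ≤ 1 so that |t| < 8; then |t + 7| ≤ 15.
Hence |t² − 49| ≤ 15|t − 7|, which is < ε once |t − 7| < ε/15.
Take δ = min(1, ε/15). If 0 < |t − 7| < δ then both bounds hold and |t² − 49| ≤ 15|t − 7| < 15·(ε/15) = ε.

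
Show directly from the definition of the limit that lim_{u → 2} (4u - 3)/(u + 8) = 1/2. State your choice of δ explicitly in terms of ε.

δ = min(5, (10/7)ε)

Let ε > 0 be given. We want δ > 0 with 0 < |u − 2| < δ ⇒ |(4u - 3)/(u + 8) − (1/2)| < ε.
Combining over a common denominator, (4u - 3)/(u + 8) − (1/2) = [(4u - 3)·10 − 5·(u + 8)] / [10·(u + 8)] = 35(u − 2) / (10(u + 8)).
So |(4u - 3)/(u + 8) − (1/2)| = 35|u − 2| / (10·|u + 8|).
Restrict δ ≤ 5. Then |u − 2| < 5 gives |u + 8| = |(u − 2) + 10| ≥ 10 − 5 = 5.
Hence |(4u - 3)/(u + 8) − (1/2)| < 35|u − 2|/(10·5) = (7/10)|u − 2|, which is < ε once |u − 2| < (10/7)ε.
Take δ = min(5, (10/7)ε). Then 0 < |u − 2| < δ forces both bounds, so |(4u - 3)/(u + 8) − (1/2)| < ε.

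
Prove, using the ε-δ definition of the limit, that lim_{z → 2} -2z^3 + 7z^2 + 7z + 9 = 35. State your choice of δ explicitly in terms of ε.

Let ε > 0. We want δ > 0 such that 0 < |z − 2| < δ implies |(-2z^3 + 7z^2 + 7z + 9) − 35| < ε.
(-2z^3 + 7z^2 + 7z + 9) − 35 = -2z^3 + 7z^2 + 7z - 26 = (z − 2)(-2z^2 + 3z + 13).
So |(-2z^3 + 7z^2 + 7z + 9) − 35| = |z − 2|·|-2z^2 + 3z + 13|.
Assume first that |z − 2| < 1, so |z| < 3. Then |-2z^2 + 3z + 13| ≤ 2·3^2 + 3·3 + 13 = 40.
Hence |(-2z^3 + 7z^2 + 7z + 9) − 35| ≤ 40|z − 2| < ε provided |z − 2| < ε/40.
Choosing δ = min(1, ε/40) ensures both conditions, hence |(-2z^3 + 7z^2 + 7z + 9) − 35| < ε.

δ = min(1, ε/40)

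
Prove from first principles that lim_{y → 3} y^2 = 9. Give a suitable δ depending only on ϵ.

Suppose ϵ > 0. We seek δ > 0 with 0 < |y − 3| < δ ⇒ |y^2 − 9| < ϵ.
Factor: y^2 − 9 = (y − 3)(y + 3), so |y^2 − 9| = |y − 3|·|y + 3|.
Restrict δ ≤ 2. Then |y − 3| < 2 gives |y| < 5, so by the triangle inequality |y + 3| ≤ 5 + 3 = 8.
Hence |y^2 − 9| ≤ 8|y − 3|, which is < ϵ once |y − 3| < ϵ/8.
Take δ = min(2, ϵ/8). If 0 < |y − 3| < δ then both bounds hold and |y^2 − 9| ≤ 8|y − 3| < 8·(ϵ/8) = ϵ.

δ = min(2, ϵ/8)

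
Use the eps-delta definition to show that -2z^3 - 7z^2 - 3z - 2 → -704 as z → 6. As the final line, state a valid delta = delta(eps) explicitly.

Let eps > 0 be given. We want delta > 0 such that 0 < |z − 6| < delta implies |(-2z^3 - 7z^2 - 3z - 2) + 704| < eps.
(-2z^3 - 7z^2 - 3z - 2) + 704 = -2z^3 - 7z^2 - 3z + 702 = (z − 6)(-2z^2 - 19z - 117).
So |(-2z^3 - 7z^2 - 3z - 2) + 704| = |z − 6|·|-2z^2 - 19z - 117|.
Assume first that |z − 6| < 1, so |z| < 7. Then |-2z^2 - 19z - 117| ≤ 2·7^2 + 19·7 + 117 = 348.
Hence |(-2z^3 - 7z^2 - 3z - 2) + 704| ≤ 348|z − 6| < eps provided |z − 6| < eps/348.
Choosing delta = min(1, eps/348) ensures both conditions, hence |(-2z^3 - 7z^2 - 3z - 2) + 704| < eps.

delta = min(1, eps/348)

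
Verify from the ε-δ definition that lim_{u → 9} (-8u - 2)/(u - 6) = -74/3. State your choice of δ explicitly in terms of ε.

δ = min(3/2, (9/100)ε)

Let ε > 0 be given. We want δ > 0 with 0 < |u − 9| < δ ⇒ |(-8u - 2)/(u - 6) + 74/3| < ε.
Combining over a common denominator, (-8u - 2)/(u - 6) + 74/3 = [(-8u - 2)·3 − (-74)·(u - 6)] / [3·(u - 6)] = 50(u − 9) / (3(u - 6)).
So |(-8u - 2)/(u - 6) + 74/3| = 50|u − 9| / (3·|u − 6|).
Require δ ≤ 3/2, so |u − 6| ≥ |3| − |u − 9| > 3 − 3/2 = 3/2.
Hence |(-8u - 2)/(u - 6) + 74/3| < 50|u − 9|/(3·(3/2)) = (100/9)|u − 9|, which is < ε once |u − 9| < (9/100)ε.
Take δ = min(3/2, (9/100)ε). Then 0 < |u − 9| < δ forces both bounds, so |(-8u - 2)/(u - 6) + 74/3| < ε.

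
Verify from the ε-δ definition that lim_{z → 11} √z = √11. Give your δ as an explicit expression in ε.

Fix ε > 0. We want δ > 0 such that 0 < |z − 11| < δ implies |√z − √11| < ε.
Multiplying by the conjugate, |√z − √11| = |z − 11|/(√z + √11).
Restrict δ ≤ 11 so that |z − 11| < 11 forces z > 0, and then √z + √11 > √11.
Hence |√z − √11| < |z − 11|/√11, which is < ε once |z − 11| < √11·ε.
Take δ = min(11, √11·ε). If 0 < |z − 11| < δ then z > 0 and |√z − √11| < |z − 11|/√11 < ε.

δ = min(11, √11·ε)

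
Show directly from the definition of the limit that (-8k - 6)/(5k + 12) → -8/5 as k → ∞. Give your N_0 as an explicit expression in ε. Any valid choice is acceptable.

Let ε > 0. For k ≥ 1, |(-8k - 6)/(5k + 12) + 8/5| = |66|/(5(5k + 12)) = 66/(5(5k + 12)).
Since 5k + 12 ≥ 5k for k ≥ 1, this is ≤ 66/(5·5k) = (66/25)/k.
So |(-8k - 6)/(5k + 12) + 8/5| < ε whenever k > (66/25)/ε.
Take N_0 = (66/25)/ε. If k > N_0 then |(-8k - 6)/(5k + 12) + 8/5| ≤ (66/25)/k < ε.

N_0 = (66/25)/ε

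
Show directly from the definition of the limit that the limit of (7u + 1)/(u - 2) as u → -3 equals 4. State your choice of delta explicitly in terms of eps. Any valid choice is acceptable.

Suppose eps > 0. We want delta > 0 with 0 < |u + 3| < delta ⇒ |(7u + 1)/(u - 2) − 4| < eps.
Combining over a common denominator, (7u + 1)/(u - 2) − 4 = [(7u + 1)·(-5) − (-20)·(u - 2)] / [(-5)·(u - 2)] = -15(u + 3) / ((-5)(u - 2)).
So |(7u + 1)/(u - 2) − 4| = 15|u + 3| / (5·|u − 2|).
Restrict delta ≤ 5/2. Then |u + 3| < 5/2 gives |u − 2| = |(u + 3) + (-5)| ≥ 5 − 5/2 = 5/2.
Hence |(7u + 1)/(u - 2) − 4| < 15|u + 3|/(5·(5/2)) = (6/5)|u + 3|, which is < eps once |u + 3| < (5/6)eps.
Take delta = min(5/2, (5/6)eps). Then 0 < |u + 3| < delta forces both bounds, so |(7u + 1)/(u - 2) − 4| < eps.

delta = min(5/2, (5/6)eps)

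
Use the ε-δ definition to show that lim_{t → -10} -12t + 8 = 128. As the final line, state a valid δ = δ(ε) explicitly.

δ = ε/12

Let ε > 0. We need δ > 0 so that 0 < |t + 10| < δ implies |(-12t + 8) − 128| < ε.
|(-12t + 8) − 128| = |-12t - 120| = 12|t + 10|.
So 12|t + 10| < ε exactly when |t + 10| < ε/12.
Choosing δ = ε/12 gives |(-12t + 8) − 128| = 12|t + 10| < ε whenever |t + 10| < δ.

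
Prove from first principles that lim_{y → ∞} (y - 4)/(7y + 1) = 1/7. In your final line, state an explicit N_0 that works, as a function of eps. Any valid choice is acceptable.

Let eps > 0. We seek N_0 > 0 such that y > N_0 implies |(y - 4)/(7y + 1) − (1/7)| < eps.
(y - 4)/(7y + 1) − (1/7) = (7(y - 4) − (7y + 1)) / (7(7y + 1)) = -29/(7(7y + 1)).
For y > 0 we have 7y + 1 > 7y, so |(y - 4)/(7y + 1) − (1/7)| = 29/(7(7y + 1)) < 29/(7·7y) = (29/49)/y.
Thus |(y - 4)/(7y + 1) − (1/7)| < eps whenever y > (29/49)/eps.
Take N_0 = (29/49)/eps. If y > N_0 then |(y - 4)/(7y + 1) − (1/7)| < (29/49)/y < eps.

N_0 = (29/49)/eps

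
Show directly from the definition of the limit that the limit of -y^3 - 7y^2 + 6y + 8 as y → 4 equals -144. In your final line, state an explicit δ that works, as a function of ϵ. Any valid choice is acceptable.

δ = min(2, ϵ/140)

Let ϵ > 0 be given. We want δ > 0 such that 0 < |y − 4| < δ implies |(-y^3 - 7y^2 + 6y + 8) + 144| < ϵ.
(-y^3 - 7y^2 + 6y + 8) + 144 = -y^3 - 7y^2 + 6y + 152 = (y − 4)(-y^2 - 11y - 38).
So |(-y^3 - 7y^2 + 6y + 8) + 144| = |y − 4|·|-y^2 - 11y - 38|.
Assume first that |y − 4| < 2, so |y| < 6. Then |-y^2 - 11y - 38| ≤ 6^2 + 11·6 + 38 = 140.
Hence |(-y^3 - 7y^2 + 6y + 8) + 144| ≤ 140|y − 4| < ϵ provided |y − 4| < ϵ/140.
Take δ = min(2, ϵ/140). Then 0 < |y − 4| < δ gives both |y − 4| < 2 and |y − 4| < ϵ/140, so |(-y^3 - 7y^2 + 6y + 8) + 144| < ϵ.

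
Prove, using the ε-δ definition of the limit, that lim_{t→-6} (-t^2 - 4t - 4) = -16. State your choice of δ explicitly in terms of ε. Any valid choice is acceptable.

δ = min(2, ε/10)

Let ε > 0. We want δ > 0 such that 0 < |t + 6| < δ implies |(-t^2 - 4t - 4) + 16| < ε.
(-t^2 - 4t - 4) + 16 = -t^2 - 4t + 12 = (t + 6)(-t + 2).
So |(-t^2 - 4t - 4) + 16| = |t + 6|·|-t + 2|.
Assume first that |t + 6| < 2, so |t| < 8. Then |-t + 2| ≤ 8 + 2 = 10.
Hence |(-t^2 - 4t - 4) + 16| ≤ 10|t + 6| < ε provided |t + 6| < ε/10.
Take δ = min(2, ε/10). Then 0 < |t + 6| < δ gives both |t + 6| < 2 and |t + 6| < ε/10, so |(-t^2 - 4t - 4) + 16| < ε.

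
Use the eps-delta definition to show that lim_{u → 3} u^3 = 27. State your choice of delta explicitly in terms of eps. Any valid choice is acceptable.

delta = min(1, eps/37)

Fix eps > 0. We seek delta > 0 with 0 < |u − 3| < delta ⇒ |u^3 − 27| < eps.
Factor: u^3 − 27 = (u − 3)(u^2 + 3u + 9), so |u^3 − 27| = |u − 3|·|u^2 + 3u + 9|.
Restrict delta ≤ 1. Then |u − 3| < 1 gives |u| < 4, so by the triangle inequality |u^2 + 3u + 9| ≤ 4^2 + 3·4 + 9 = 37.
Hence |u^3 − 27| ≤ 37|u − 3|, which is < eps once |u − 3| < eps/37.
Take delta = min(1, eps/37). If 0 < |u − 3| < delta then both bounds hold and |u^3 − 27| ≤ 37|u − 3| < 37·(eps/37) = eps.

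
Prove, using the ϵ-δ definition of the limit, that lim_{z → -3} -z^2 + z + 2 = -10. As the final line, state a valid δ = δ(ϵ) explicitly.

Fix ϵ > 0. We want δ > 0 such that 0 < |z + 3| < δ implies |(-z^2 + z + 2) + 10| < ϵ.
(-z^2 + z + 2) + 10 = -z^2 + z + 12 = (z + 3)(-z + 4).
So |(-z^2 + z + 2) + 10| = |z + 3|·|-z + 4|.
Require δ ≤ 1. Then |z + 3| < 1 gives |z| < 4, and by the triangle inequality |-z + 4| ≤ 4 + 4 = 8.
Hence |(-z^2 + z + 2) + 10| ≤ 8|z + 3| < ϵ provided |z + 3| < ϵ/8.
Choosing δ = min(1, ϵ/8) ensures both conditions, hence |(-z^2 + z + 2) + 10| < ϵ.

δ = min(1, ϵ/8)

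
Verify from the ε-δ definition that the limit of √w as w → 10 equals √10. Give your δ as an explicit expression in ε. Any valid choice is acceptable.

δ = min(10, √10·ε)

Fix ε > 0. We want δ > 0 such that 0 < |w − 10| < δ implies |√w − √10| < ε.
Rationalise: √w − √10 = (w − 10)/(√w + √10), so |√w − √10| = |w − 10|/(√w + √10).
Restrict δ ≤ 10 so that |w − 10| < 10 forces w > 0, and then √w + √10 > √10.
Hence |√w − √10| < |w − 10|/√10, which is < ε once |w − 10| < √10·ε.
Take δ = min(10, √10·ε). If 0 < |w − 10| < δ then w > 0 and |√w − √10| < |w − 10|/√10 < ε.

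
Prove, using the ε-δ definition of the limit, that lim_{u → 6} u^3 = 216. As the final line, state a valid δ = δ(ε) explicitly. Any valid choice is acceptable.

δ = min(1, ε/127)

Let ε > 0 be given. We seek δ > 0 with 0 < |u − 6| < δ ⇒ |u^3 − 216| < ε.
Factor: u^3 − 216 = (u − 6)(u^2 + 6u + 36), so |u^3 − 216| = |u − 6|·|u^2 + 6u + 36|.
Restrict δ ≤ 1. Then |u − 6| < 1 gives |u| < 7, so by the triangle inequality |u^2 + 6u + 36| ≤ 7^2 + 6·7 + 36 = 127.
Hence |u^3 − 216| ≤ 127|u − 6|, which is < ε once |u − 6| < ε/127.
Take δ = min(1, ε/127). If 0 < |u − 6| < δ then both bounds hold and |u^3 − 216| ≤ 127|u − 6| < 127·(ε/127) = ε.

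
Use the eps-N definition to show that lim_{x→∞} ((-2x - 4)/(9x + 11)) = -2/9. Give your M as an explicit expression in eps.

Let eps > 0 be given. We seek M > 0 such that x > M implies |(-2x - 4)/(9x + 11) + 2/9| < eps.
(-2x - 4)/(9x + 11) + 2/9 = (9(-2x - 4) − (-2)(9x + 11)) / (9(9x + 11)) = -14/(9(9x + 11)).
For x > 0 we have 9x + 11 > 9x, so |(-2x - 4)/(9x + 11) + 2/9| = 14/(9(9x + 11)) < 14/(9·9x) = (14/81)/x.
Thus |(-2x - 4)/(9x + 11) + 2/9| < eps whenever x > (14/81)/eps.
Take M = (14/81)/eps. If x > M then |(-2x - 4)/(9x + 11) + 2/9| < (14/81)/x < eps.

M = (14/81)/eps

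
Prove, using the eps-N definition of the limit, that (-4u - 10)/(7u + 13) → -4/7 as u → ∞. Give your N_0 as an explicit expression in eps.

N_0 = (18/49)/eps

Let eps > 0. We seek N_0 > 0 such that u > N_0 implies |(-4u - 10)/(7u + 13) + 4/7| < eps.
(-4u - 10)/(7u + 13) + 4/7 = (7(-4u - 10) − (-4)(7u + 13)) / (7(7u + 13)) = -18/(7(7u + 13)).
For u > 0 we have 7u + 13 > 7u, so |(-4u - 10)/(7u + 13) + 4/7| = 18/(7(7u + 13)) < 18/(7·7u) = (18/49)/u.
Thus |(-4u - 10)/(7u + 13) + 4/7| < eps whenever u > (18/49)/eps.
Take N_0 = (18/49)/eps. If u > N_0 then |(-4u - 10)/(7u + 13) + 4/7| < (18/49)/u < eps.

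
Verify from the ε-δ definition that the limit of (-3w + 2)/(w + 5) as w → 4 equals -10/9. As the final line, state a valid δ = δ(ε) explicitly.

Let ε > 0. We want δ > 0 with 0 < |w − 4| < δ ⇒ |(-3w + 2)/(w + 5) + 10/9| < ε.
Combining over a common denominator, (-3w + 2)/(w + 5) + 10/9 = [(-3w + 2)·9 − (-10)·(w + 5)] / [9·(w + 5)] = -17(w − 4) / (9(w + 5)).
So |(-3w + 2)/(w + 5) + 10/9| = 17|w − 4| / (9·|w + 5|).
Restrict δ ≤ 9/2. Then |w − 4| < 9/2 gives |w + 5| = |(w − 4) + 9| ≥ 9 − 9/2 = 9/2.
Hence |(-3w + 2)/(w + 5) + 10/9| < 17|w − 4|/(9·(9/2)) = (34/81)|w − 4|, which is < ε once |w − 4| < (81/34)ε.
Take δ = min(9/2, (81/34)ε). Then 0 < |w − 4| < δ forces both bounds, so |(-3w + 2)/(w + 5) + 10/9| < ε.

δ = min(9/2, (81/34)ε)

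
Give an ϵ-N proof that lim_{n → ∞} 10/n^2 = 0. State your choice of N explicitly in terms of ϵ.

Let ϵ > 0. For n ≥ 1, |10/n^2 − 0| = 10/n^2.
10/n^2 < ϵ ⇔ n^2 > 10/ϵ ⇔ n > (10/ϵ)^{1/2}.
Take N = (10/ϵ)^{1/2}. Then n > N implies 10/n^2 < ϵ.

N = (10/ϵ)^{1/2}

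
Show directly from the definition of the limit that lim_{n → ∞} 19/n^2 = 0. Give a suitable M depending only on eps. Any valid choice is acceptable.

Suppose eps > 0. For n ≥ 1, |19/n^2 − 0| = 19/n^2.
19/n^2 < eps ⇔ n^2 > 19/eps ⇔ n > (19/eps)^{1/2}.
Take M = (19/eps)^{1/2}. Then n > M implies 19/n^2 < eps.

M = (19/eps)^{1/2}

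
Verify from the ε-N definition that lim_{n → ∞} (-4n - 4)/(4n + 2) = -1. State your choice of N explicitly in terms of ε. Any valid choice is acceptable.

N = (1/2)/ε

Suppose ε > 0. For n ≥ 1, |(-4n - 4)/(4n + 2) + 1| = |-8|/(4(4n + 2)) = 8/(4(4n + 2)).
Since 4n + 2 ≥ 4n for n ≥ 1, this is ≤ 8/(4·4n) = (1/2)/n.
So |(-4n - 4)/(4n + 2) + 1| < ε whenever n > (1/2)/ε.
Take N = (1/2)/ε. If n > N then |(-4n - 4)/(4n + 2) + 1| ≤ (1/2)/n < ε.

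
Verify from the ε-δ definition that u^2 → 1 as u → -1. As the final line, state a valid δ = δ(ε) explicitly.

δ = min(1, ε/3)

Fix ε > 0. We seek δ > 0 with 0 < |u + 1| < δ ⇒ |u^2 − 1| < ε.
Factor: u^2 − 1 = (u + 1)(u - 1), so |u^2 − 1| = |u + 1|·|u - 1|.
Restrict δ ≤ 1. Then |u + 1| < 1 gives |u| < 2, so by the triangle inequality |u - 1| ≤ 2 + 1 = 3.
Hence |u^2 − 1| ≤ 3|u + 1|, which is < ε once |u + 1| < ε/3.
Take δ = min(1, ε/3). If 0 < |u + 1| < δ then both bounds hold and |u^2 − 1| ≤ 3|u + 1| < 3·(ε/3) = ε.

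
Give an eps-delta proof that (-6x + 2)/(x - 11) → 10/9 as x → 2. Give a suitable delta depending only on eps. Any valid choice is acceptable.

Let eps > 0 be given. We want delta > 0 with 0 < |x − 2| < delta ⇒ |(-6x + 2)/(x - 11) − (10/9)| < eps.
Combining over a common denominator, (-6x + 2)/(x - 11) − (10/9) = [(-6x + 2)·(-9) − (-10)·(x - 11)] / [(-9)·(x - 11)] = 64(x − 2) / ((-9)(x - 11)).
So |(-6x + 2)/(x - 11) − (10/9)| = 64|x − 2| / (9·|x − 11|).
Require delta ≤ 9/2, so |x − 11| ≥ |-9| − |x − 2| > 9 − 9/2 = 9/2.
Hence |(-6x + 2)/(x - 11) − (10/9)| < 64|x − 2|/(9·(9/2)) = (128/81)|x − 2|, which is < eps once |x − 2| < (81/128)eps.
Take delta = min(9/2, (81/128)eps). Then 0 < |x − 2| < delta forces both bounds, so |(-6x + 2)/(x - 11) − (10/9)| < eps.

delta = min(9/2, (81/128)eps)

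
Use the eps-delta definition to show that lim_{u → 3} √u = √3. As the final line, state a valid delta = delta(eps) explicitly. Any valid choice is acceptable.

delta = min(3, √3·eps)

Let eps > 0 be given. We want delta > 0 such that 0 < |u − 3| < delta implies |√u − √3| < eps.
Multiplying by the conjugate, |√u − √3| = |u − 3|/(√u + √3).
Restrict delta ≤ 3 so that |u − 3| < 3 forces u > 0, and then √u + √3 > √3.
Hence |√u − √3| < |u − 3|/√3, which is < eps once |u − 3| < √3·eps.
Take delta = min(3, √3·eps). If 0 < |u − 3| < delta then u > 0 and |√u − √3| < |u − 3|/√3 < eps.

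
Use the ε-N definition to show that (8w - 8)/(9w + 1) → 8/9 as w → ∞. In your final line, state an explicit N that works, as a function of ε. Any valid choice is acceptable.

Let ε > 0. We seek N > 0 such that w > N implies |(8w - 8)/(9w + 1) − (8/9)| < ε.
(8w - 8)/(9w + 1) − (8/9) = (9(8w - 8) − 8(9w + 1)) / (9(9w + 1)) = -80/(9(9w + 1)).
For w > 0 we have 9w + 1 > 9w, so |(8w - 8)/(9w + 1) − (8/9)| = 80/(9(9w + 1)) < 80/(9·9w) = (80/81)/w.
Thus |(8w - 8)/(9w + 1) − (8/9)| < ε whenever w > (80/81)/ε.
Take N = (80/81)/ε. If w > N then |(8w - 8)/(9w + 1) − (8/9)| < (80/81)/w < ε.

N = (80/81)/ε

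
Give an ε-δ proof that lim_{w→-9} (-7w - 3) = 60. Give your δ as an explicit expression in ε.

δ = ε/7

Let ε > 0 be given. We need δ > 0 so that 0 < |w + 9| < δ implies |(-7w - 3) − 60| < ε.
|(-7w - 3) − 60| = |-7w - 63| = 7|w + 9|.
So 7|w + 9| < ε exactly when |w + 9| < ε/7.
Choosing δ = ε/7 gives |(-7w - 3) − 60| = 7|w + 9| < ε whenever |w + 9| < δ.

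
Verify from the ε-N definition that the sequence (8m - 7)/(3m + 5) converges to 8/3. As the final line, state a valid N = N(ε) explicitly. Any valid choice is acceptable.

Suppose ε > 0. For m ≥ 1, |(8m - 7)/(3m + 5) − (8/3)| = |-61|/(3(3m + 5)) = 61/(3(3m + 5)).
Since 3m + 5 ≥ 3m for m ≥ 1, this is ≤ 61/(3·3m) = (61/9)/m.
So |(8m - 7)/(3m + 5) − (8/3)| < ε whenever m > (61/9)/ε.
Take N = (61/9)/ε. If m > N then |(8m - 7)/(3m + 5) − (8/3)| ≤ (61/9)/m < ε.

N = (61/9)/ε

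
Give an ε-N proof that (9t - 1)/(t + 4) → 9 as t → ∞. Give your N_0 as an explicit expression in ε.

N_0 = 37/ε

Let ε > 0 be given. We seek N_0 > 0 such that t > N_0 implies |(9t - 1)/(t + 4) − 9| < ε.
(9t - 1)/(t + 4) − 9 = ((9t - 1) − 9(t + 4)) / ((t + 4)) = -37/((t + 4)).
For t > 0 we have t + 4 > t, so |(9t - 1)/(t + 4) − 9| = 37/((t + 4)) < 37/(t) = 37/t.
Thus |(9t - 1)/(t + 4) − 9| < ε whenever t > 37/ε.
Take N_0 = 37/ε. If t > N_0 then |(9t - 1)/(t + 4) − 9| < 37/t < ε.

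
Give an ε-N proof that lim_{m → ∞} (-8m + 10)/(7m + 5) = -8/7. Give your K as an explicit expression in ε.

Let ε > 0. For m ≥ 1, |(-8m + 10)/(7m + 5) + 8/7| = |110|/(7(7m + 5)) = 110/(7(7m + 5)).
Since 7m + 5 ≥ 7m for m ≥ 1, this is ≤ 110/(7·7m) = (110/49)/m.
So |(-8m + 10)/(7m + 5) + 8/7| < ε whenever m > (110/49)/ε.
Take K = (110/49)/ε. If m > K then |(-8m + 10)/(7m + 5) + 8/7| ≤ (110/49)/m < ε.

K = (110/49)/ε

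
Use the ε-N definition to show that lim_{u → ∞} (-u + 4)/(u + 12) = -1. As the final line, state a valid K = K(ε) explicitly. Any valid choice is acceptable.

Let ε > 0. We seek K > 0 such that u > K implies |(-u + 4)/(u + 12) + 1| < ε.
(-u + 4)/(u + 12) + 1 = ((-u + 4) − (-1)(u + 12)) / ((u + 12)) = 16/((u + 12)).
For u > 0 we have u + 12 > u, so |(-u + 4)/(u + 12) + 1| = 16/((u + 12)) < 16/(u) = 16/u.
Thus |(-u + 4)/(u + 12) + 1| < ε whenever u > 16/ε.
Take K = 16/ε. If u > K then |(-u + 4)/(u + 12) + 1| < 16/u < ε.

K = 16/ε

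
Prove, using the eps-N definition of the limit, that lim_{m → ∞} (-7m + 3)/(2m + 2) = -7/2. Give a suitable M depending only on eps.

M = 5/eps

Let eps > 0 be given. For m ≥ 1, |(-7m + 3)/(2m + 2) + 7/2| = |20|/(2(2m + 2)) = 20/(2(2m + 2)).
Since 2m + 2 ≥ 2m for m ≥ 1, this is ≤ 20/(2·2m) = 5/m.
So |(-7m + 3)/(2m + 2) + 7/2| < eps whenever m > 5/eps.
Take M = 5/eps. If m > M then |(-7m + 3)/(2m + 2) + 7/2| ≤ 5/m < eps.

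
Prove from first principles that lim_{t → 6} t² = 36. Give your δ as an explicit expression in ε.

Fix ε > 0. We seek δ > 0 with 0 < |t − 6| < δ ⇒ |t² − 36| < ε.
Factor: t² − 36 = (t − 6)(t + 6), so |t² − 36| = |t − 6|·|t + 6|.
Impose δ ≤ 2 so that |t| < 8; then |t + 6| ≤ 14.
Hence |t² − 36| ≤ 14|t − 6|, which is < ε once |t − 6| < ε/14.
Take δ = min(2, ε/14). If 0 < |t − 6| < δ then both bounds hold and |t² − 36| ≤ 14|t − 6| < 14·(ε/14) = ε.

δ = min(2, ε/14)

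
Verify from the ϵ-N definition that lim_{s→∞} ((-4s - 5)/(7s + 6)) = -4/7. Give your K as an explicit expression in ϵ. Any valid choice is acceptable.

K = (11/49)/ϵ

Let ϵ > 0. We seek K > 0 such that s > K implies |(-4s - 5)/(7s + 6) + 4/7| < ϵ.
(-4s - 5)/(7s + 6) + 4/7 = (7(-4s - 5) − (-4)(7s + 6)) / (7(7s + 6)) = -11/(7(7s + 6)).
For s > 0 we have 7s + 6 > 7s, so |(-4s - 5)/(7s + 6) + 4/7| = 11/(7(7s + 6)) < 11/(7·7s) = (11/49)/s.
Thus |(-4s - 5)/(7s + 6) + 4/7| < ϵ whenever s > (11/49)/ϵ.
Take K = (11/49)/ϵ. If s > K then |(-4s - 5)/(7s + 6) + 4/7| < (11/49)/s < ϵ.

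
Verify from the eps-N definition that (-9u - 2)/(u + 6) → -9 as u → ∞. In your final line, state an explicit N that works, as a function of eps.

N = 52/eps

Fix eps > 0. We seek N > 0 such that u > N implies |(-9u - 2)/(u + 6) + 9| < eps.
(-9u - 2)/(u + 6) + 9 = ((-9u - 2) − (-9)(u + 6)) / ((u + 6)) = 52/((u + 6)).
For u > 0 we have u + 6 > u, so |(-9u - 2)/(u + 6) + 9| = 52/((u + 6)) < 52/(u) = 52/u.
Thus |(-9u - 2)/(u + 6) + 9| < eps whenever u > 52/eps.
Take N = 52/eps. If u > N then |(-9u - 2)/(u + 6) + 9| < 52/u < eps.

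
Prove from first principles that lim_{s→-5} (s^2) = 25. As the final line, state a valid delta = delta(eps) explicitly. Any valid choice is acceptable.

delta = min(1, eps/11)

Fix eps > 0. We seek delta > 0 with 0 < |s + 5| < delta ⇒ |s^2 − 25| < eps.
Factor: s^2 − 25 = (s + 5)(s - 5), so |s^2 − 25| = |s + 5|·|s - 5|.
Impose delta ≤ 1 so that |s| < 6; then |s - 5| ≤ 11.
Hence |s^2 − 25| ≤ 11|s + 5|, which is < eps once |s + 5| < eps/11.
Take delta = min(1, eps/11). If 0 < |s + 5| < delta then both bounds hold and |s^2 − 25| ≤ 11|s + 5| < 11·(eps/11) = eps.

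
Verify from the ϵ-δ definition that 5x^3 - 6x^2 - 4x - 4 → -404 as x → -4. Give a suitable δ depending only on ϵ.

δ = min(1, ϵ/355)

Let ϵ > 0. We want δ > 0 such that 0 < |x + 4| < δ implies |(5x^3 - 6x^2 - 4x - 4) + 404| < ϵ.
(5x^3 - 6x^2 - 4x - 4) + 404 = 5x^3 - 6x^2 - 4x + 400 = (x + 4)(5x^2 - 26x + 100).
So |(5x^3 - 6x^2 - 4x - 4) + 404| = |x + 4|·|5x^2 - 26x + 100|.
Require δ ≤ 1. Then |x + 4| < 1 gives |x| < 5, and by the triangle inequality |5x^2 - 26x + 100| ≤ 5·5^2 + 26·5 + 100 = 355.
Hence |(5x^3 - 6x^2 - 4x - 4) + 404| ≤ 355|x + 4| < ϵ provided |x + 4| < ϵ/355.
Choosing δ = min(1, ϵ/355) ensures both conditions, hence |(5x^3 - 6x^2 - 4x - 4) + 404| < ϵ.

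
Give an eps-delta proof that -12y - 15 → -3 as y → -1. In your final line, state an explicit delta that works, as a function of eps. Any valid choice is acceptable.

Let eps > 0. We need delta > 0 so that 0 < |y + 1| < delta implies |(-12y - 15) + 3| < eps.
Since (-12y - 15) + 3 = -12(y + 1), we have |(-12y - 15) + 3| = 12|y + 1|.
So 12|y + 1| < eps exactly when |y + 1| < eps/12.
Choosing delta = eps/12 gives |(-12y - 15) + 3| = 12|y + 1| < eps whenever |y + 1| < delta.

delta = eps/12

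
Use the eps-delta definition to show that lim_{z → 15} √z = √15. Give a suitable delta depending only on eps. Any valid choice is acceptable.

delta = min(15, √15·eps)

Let eps > 0 be given. We want delta > 0 such that 0 < |z − 15| < delta implies |√z − √15| < eps.
Multiplying by the conjugate, |√z − √15| = |z − 15|/(√z + √15).
Restrict delta ≤ 15 so that |z − 15| < 15 forces z > 0, and then √z + √15 > √15.
Hence |√z − √15| < |z − 15|/√15, which is < eps once |z − 15| < √15·eps.
Take delta = min(15, √15·eps). If 0 < |z − 15| < delta then z > 0 and |√z − √15| < |z − 15|/√15 < eps.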